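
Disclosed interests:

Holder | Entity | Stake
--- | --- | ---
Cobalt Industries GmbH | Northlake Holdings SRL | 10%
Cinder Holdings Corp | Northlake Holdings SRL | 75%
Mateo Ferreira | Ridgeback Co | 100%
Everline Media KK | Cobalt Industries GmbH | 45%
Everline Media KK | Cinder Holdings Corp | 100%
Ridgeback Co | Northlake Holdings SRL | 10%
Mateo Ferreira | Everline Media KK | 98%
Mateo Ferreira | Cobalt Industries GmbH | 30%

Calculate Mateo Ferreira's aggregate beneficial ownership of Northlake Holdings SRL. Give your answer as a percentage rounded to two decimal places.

90.91%

Mateo reaches Northlake along 4 paths.
Via Cobalt: 30% × 10% = 3%.
Via Everline → Cobalt: 98% × 45% × 10% = 4.41%.
Via Everline → Cinder: 98% × 100% × 75% = 73.5%.
Via Ridgeback: 100% × 10% = 10%.
Total: 3% + 4.41% + 73.5% + 10% = 90.91%.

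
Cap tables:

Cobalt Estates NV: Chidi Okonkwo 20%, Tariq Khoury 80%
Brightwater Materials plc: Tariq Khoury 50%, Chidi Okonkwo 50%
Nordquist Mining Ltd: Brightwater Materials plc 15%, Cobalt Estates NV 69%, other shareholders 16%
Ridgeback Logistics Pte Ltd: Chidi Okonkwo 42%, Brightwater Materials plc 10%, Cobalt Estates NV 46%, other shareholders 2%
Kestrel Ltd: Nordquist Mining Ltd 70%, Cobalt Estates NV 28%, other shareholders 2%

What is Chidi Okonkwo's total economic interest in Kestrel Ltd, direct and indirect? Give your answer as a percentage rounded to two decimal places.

Chidi reaches Kestrel along 3 paths.
Via Brightwater → Nordquist: 50% × 15% × 70% = 5.25%.
Via Cobalt → Nordquist: 20% × 69% × 70% = 9.66%.
Via Cobalt: 20% × 28% = 5.6%.
Total: 5.25% + 9.66% + 5.6% = 20.51%.

20.51%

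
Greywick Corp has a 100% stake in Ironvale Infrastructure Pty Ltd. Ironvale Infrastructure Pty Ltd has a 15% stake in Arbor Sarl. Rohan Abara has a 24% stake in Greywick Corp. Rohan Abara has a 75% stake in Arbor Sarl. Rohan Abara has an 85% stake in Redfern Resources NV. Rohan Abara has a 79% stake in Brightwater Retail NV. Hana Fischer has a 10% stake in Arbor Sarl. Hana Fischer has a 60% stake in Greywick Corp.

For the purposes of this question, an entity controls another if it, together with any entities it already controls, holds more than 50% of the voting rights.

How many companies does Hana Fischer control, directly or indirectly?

2

Hana holds 60% of Greywick, so Hana controls Greywick.
Greywick holds 100% of Ironvale, so Hana controls Ironvale.
No other company's threshold is met.
Hana controls 2 companies.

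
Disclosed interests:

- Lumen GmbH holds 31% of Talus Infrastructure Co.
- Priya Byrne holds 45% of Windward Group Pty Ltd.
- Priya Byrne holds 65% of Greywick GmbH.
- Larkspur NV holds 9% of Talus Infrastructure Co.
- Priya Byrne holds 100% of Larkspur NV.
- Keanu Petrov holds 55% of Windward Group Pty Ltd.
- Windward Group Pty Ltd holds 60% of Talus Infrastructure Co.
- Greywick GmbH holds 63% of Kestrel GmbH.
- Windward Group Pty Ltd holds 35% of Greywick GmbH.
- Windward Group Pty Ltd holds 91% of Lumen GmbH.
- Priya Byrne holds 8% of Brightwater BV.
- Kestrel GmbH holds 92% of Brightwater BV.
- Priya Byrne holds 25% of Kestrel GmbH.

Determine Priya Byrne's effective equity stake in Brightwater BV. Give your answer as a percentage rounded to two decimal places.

Priya reaches Brightwater along 4 paths.
Direct stake: 8% = 8%.
Via Kestrel: 25% × 92% = 23%.
Via Greywick → Kestrel: 65% × 63% × 92% = 37.674%.
Via Windward → Greywick → Kestrel: 45% × 35% × 63% × 92% = 9.1287%.
Total: 8% + 23% + 37.674% + 9.1287% = 77.8027%.
Rounded: 77.80%.

77.80%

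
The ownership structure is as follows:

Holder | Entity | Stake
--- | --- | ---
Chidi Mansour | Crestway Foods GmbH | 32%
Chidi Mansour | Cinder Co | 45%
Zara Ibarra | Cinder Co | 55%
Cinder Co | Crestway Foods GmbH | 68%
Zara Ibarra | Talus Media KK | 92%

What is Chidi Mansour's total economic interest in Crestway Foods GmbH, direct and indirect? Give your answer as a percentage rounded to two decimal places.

62.60%

Chidi reaches Crestway along 2 paths.
Direct stake: 32% = 32%.
Via Cinder: 45% × 68% = 30.6%.
Total: 32% + 30.6% = 62.6%.
Rounded: 62.60%.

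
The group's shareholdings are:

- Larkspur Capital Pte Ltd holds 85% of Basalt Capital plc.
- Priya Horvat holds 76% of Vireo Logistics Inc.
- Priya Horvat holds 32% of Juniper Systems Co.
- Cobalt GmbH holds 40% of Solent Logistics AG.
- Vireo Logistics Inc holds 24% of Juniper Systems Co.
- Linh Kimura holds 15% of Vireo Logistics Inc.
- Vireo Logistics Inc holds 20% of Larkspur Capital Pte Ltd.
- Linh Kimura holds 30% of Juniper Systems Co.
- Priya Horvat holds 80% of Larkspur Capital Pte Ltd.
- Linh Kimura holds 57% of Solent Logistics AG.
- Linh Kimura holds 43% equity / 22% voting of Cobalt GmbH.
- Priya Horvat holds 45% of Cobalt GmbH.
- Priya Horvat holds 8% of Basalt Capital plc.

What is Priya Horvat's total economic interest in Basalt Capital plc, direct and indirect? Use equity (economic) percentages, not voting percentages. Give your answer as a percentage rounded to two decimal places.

88.92%

Priya reaches Basalt along 3 paths.
Via Larkspur: 80% × 85% = 68%.
Via Vireo → Larkspur: 76% × 20% × 85% = 12.92%.
Direct stake: 8% = 8%.
Total: 68% + 12.92% + 8% = 88.92%.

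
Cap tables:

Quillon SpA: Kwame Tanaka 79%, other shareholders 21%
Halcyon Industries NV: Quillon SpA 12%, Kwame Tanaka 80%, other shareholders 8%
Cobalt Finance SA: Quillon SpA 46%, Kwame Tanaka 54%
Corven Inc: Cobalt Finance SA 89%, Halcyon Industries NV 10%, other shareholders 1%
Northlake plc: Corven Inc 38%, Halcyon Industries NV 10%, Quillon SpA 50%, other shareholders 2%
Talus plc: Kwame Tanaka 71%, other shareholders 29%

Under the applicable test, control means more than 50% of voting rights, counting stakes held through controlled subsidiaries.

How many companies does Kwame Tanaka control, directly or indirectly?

Kwame holds 79% of Quillon, so Kwame controls Quillon.
Quillon and Kwame together hold 12% + 80% = 92% of Halcyon, so Kwame controls Halcyon.
Quillon and Kwame together hold 46% + 54% = 100% of Cobalt, so Kwame controls Cobalt.
Cobalt and Halcyon together hold 89% + 10% = 99% of Corven, so Kwame controls Corven.
Corven and Halcyon and Quillon together hold 38% + 10% + 50% = 98% of Northlake, so Kwame controls Northlake.
Kwame holds 71% of Talus, so Kwame controls Talus.
Kwame controls 6 companies.

6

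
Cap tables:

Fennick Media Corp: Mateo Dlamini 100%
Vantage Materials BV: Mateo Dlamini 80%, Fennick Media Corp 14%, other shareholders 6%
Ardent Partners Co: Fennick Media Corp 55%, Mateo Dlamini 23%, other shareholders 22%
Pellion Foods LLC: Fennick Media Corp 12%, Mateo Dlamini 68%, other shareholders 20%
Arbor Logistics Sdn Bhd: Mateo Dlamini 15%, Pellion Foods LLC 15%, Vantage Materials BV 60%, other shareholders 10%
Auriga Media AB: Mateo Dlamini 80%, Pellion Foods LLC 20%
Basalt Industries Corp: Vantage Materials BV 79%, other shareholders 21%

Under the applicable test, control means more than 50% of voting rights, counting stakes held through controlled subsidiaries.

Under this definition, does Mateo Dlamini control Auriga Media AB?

Yes

Mateo holds 100% of Fennick, so Mateo controls Fennick.
Fennick and Mateo together hold 12% + 68% = 80% of Pellion, so Mateo controls Pellion.
Mateo and Pellion together hold 80% + 20% = 100% of Auriga, so Mateo controls Auriga.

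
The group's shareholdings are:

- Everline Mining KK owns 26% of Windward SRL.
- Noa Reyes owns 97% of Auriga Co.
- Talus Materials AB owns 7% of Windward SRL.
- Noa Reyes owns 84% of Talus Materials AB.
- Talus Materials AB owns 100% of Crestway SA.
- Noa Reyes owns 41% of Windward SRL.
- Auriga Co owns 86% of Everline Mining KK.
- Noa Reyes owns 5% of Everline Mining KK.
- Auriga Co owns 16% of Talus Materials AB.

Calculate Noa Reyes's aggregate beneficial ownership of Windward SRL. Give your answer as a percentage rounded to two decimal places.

Noa reaches Windward along 5 paths.
Via Talus: 84% × 7% = 5.88%.
Via Auriga → Talus: 97% × 16% × 7% = 1.0864%.
Via Auriga → Everline: 97% × 86% × 26% = 21.6892%.
Via Everline: 5% × 26% = 1.3%.
Direct stake: 41% = 41%.
Total: 5.88% + 1.0864% + 21.6892% + 1.3% + 41% = 70.9556%.
Rounded: 70.96%.

70.96%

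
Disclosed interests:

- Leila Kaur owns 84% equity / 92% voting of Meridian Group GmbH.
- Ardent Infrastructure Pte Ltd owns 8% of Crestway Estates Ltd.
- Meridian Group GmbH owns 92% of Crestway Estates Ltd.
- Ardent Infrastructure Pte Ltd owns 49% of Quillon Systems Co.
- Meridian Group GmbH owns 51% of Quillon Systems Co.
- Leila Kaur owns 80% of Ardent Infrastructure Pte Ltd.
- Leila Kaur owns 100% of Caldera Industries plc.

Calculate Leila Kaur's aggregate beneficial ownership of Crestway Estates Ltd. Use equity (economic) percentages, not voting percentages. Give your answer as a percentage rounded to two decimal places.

Leila reaches Crestway along 2 paths.
Via Meridian: 84% × 92% = 77.28%.
Via Ardent: 80% × 8% = 6.4%.
Total: 77.28% + 6.4% = 83.68%.

83.68%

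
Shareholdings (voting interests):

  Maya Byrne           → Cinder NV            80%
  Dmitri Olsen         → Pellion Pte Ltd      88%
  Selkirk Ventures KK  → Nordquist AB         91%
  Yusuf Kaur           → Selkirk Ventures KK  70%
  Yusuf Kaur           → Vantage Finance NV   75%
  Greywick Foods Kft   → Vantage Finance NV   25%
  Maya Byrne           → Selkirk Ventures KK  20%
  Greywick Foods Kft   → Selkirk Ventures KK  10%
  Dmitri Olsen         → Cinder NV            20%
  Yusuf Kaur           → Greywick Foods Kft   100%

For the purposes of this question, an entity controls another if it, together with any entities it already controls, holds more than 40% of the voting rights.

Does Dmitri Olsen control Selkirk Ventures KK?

No

Dmitri holds 88% of Pellion, so Dmitri controls Pellion.
Neither Dmitri nor any entity Dmitri controls holds any voting interest in Selkirk.
So Dmitri does not control Selkirk.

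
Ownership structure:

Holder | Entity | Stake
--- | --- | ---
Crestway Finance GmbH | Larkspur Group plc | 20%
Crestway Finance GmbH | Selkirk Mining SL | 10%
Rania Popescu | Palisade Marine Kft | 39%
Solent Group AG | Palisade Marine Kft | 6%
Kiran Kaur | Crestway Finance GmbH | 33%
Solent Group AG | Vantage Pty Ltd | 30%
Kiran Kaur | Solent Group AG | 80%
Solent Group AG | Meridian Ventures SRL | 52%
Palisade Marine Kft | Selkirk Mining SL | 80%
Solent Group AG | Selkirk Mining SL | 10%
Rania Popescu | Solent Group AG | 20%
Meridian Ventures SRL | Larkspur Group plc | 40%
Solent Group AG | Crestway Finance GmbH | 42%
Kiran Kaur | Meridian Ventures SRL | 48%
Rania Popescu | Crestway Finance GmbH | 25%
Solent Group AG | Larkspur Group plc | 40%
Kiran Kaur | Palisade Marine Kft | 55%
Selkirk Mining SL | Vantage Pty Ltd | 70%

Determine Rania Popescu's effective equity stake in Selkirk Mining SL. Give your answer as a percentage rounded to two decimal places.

Rania reaches Selkirk along 5 paths.
Via Crestway: 25% × 10% = 2.5%.
Via Solent → Crestway: 20% × 42% × 10% = 0.84%.
Via Solent → Palisade: 20% × 6% × 80% = 0.96%.
Via Palisade: 39% × 80% = 31.2%.
Via Solent: 20% × 10% = 2%.
Total: 2.5% + 0.84% + 0.96% + 31.2% + 2% = 37.5%.
Rounded: 37.50%.

37.50%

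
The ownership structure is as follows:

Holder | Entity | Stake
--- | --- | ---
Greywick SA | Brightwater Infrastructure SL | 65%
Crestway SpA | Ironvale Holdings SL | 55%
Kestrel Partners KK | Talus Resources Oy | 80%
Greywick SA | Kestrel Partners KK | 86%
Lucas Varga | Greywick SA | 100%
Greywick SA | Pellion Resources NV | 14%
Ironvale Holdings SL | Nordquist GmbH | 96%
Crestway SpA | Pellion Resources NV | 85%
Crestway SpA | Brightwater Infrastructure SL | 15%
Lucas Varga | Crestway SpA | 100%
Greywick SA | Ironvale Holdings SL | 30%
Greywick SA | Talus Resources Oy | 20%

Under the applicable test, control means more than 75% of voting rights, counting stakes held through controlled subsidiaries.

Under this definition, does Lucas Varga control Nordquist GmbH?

Yes

Lucas holds 100% of Crestway, so Lucas controls Crestway.
Lucas holds 100% of Greywick, so Lucas controls Greywick.
Crestway and Greywick together hold 55% + 30% = 85% of Ironvale, so Lucas controls Ironvale.
Ironvale holds 96% of Nordquist, so Lucas controls Nordquist.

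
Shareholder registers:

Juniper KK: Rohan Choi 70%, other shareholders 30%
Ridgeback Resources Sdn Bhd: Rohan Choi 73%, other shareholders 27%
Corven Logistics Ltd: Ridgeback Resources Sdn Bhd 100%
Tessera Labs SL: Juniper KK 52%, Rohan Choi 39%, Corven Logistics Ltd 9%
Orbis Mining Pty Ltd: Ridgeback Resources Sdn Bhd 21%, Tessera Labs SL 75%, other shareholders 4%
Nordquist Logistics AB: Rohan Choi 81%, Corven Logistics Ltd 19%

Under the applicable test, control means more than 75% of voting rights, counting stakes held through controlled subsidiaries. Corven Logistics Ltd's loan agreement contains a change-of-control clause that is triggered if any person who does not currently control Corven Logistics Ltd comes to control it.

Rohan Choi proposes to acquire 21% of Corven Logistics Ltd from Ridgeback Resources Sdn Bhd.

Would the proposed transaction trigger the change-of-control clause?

The purchase adds only to Rohan's holdings (Ridgeback's stake shrinks), so Rohan is the only person who could newly come to control Corven.
Rohan holds 81% of Nordquist, so Rohan controls Nordquist.
Neither Rohan nor any entity Rohan controls holds any voting interest in Corven.
So before the transaction, Rohan does not control Corven.
After the purchase, Rohan holds 21% of Corven directly, and Ridgeback's stake falls to 79%.
After the transaction, Rohan's side holds 21% of Corven, not > 75%, so Rohan still does not control Corven.
No new person acquires control, so the clause is not triggered.

No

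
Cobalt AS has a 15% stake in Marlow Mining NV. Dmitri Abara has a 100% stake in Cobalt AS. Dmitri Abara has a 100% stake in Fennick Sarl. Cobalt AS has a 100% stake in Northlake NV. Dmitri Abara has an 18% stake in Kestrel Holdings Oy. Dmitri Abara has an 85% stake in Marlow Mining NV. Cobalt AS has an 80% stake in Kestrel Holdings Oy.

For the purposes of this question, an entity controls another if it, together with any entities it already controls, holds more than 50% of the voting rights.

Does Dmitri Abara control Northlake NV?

Dmitri holds 100% of Cobalt, so Dmitri controls Cobalt.
Cobalt holds 100% of Northlake, so Dmitri controls Northlake.

Yes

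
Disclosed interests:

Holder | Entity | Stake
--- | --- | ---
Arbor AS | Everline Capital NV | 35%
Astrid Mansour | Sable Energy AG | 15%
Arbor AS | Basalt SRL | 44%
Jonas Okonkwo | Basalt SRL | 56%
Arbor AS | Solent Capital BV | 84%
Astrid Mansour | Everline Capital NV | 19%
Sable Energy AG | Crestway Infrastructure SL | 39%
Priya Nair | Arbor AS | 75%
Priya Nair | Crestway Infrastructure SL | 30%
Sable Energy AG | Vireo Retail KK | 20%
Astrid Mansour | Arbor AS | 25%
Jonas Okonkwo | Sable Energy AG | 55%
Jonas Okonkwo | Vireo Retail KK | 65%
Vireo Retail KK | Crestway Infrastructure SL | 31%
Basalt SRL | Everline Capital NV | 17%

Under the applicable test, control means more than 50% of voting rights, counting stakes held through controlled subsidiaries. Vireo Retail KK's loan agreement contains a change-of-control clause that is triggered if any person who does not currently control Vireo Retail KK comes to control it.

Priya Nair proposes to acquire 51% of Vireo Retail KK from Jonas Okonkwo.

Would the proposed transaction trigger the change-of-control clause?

The purchase adds only to Priya's holdings (Jonas's stake shrinks), so Priya is the only person who could newly come to control Vireo.
Priya holds 75% of Arbor, so Priya controls Arbor.
Arbor holds 84% of Solent, so Priya controls Solent.
Neither Priya nor any entity Priya controls holds any voting interest in Vireo.
So before the transaction, Priya does not control Vireo.
After the purchase, Priya holds 51% of Vireo directly, and Jonas's stake falls to 14%.
Priya holds 51% of Vireo, so Priya controls Vireo.
Priya did not control Vireo before and does after, so the clause is triggered.

Yes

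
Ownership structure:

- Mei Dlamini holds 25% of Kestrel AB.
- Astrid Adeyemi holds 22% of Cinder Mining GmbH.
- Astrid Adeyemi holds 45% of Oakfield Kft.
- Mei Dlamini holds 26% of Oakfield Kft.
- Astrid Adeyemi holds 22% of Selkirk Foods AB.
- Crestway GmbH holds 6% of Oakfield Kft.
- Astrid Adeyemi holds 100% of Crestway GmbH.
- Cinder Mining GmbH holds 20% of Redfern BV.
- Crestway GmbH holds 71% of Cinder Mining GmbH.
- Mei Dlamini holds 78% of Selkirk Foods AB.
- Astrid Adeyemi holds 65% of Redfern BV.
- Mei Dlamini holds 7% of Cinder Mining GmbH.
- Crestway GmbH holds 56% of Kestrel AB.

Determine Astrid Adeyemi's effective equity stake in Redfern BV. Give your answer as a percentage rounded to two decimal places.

83.60%

Astrid reaches Redfern along 3 paths.
Via Crestway → Cinder: 100% × 71% × 20% = 14.2%.
Via Cinder: 22% × 20% = 4.4%.
Direct stake: 65% = 65%.
Total: 14.2% + 4.4% + 65% = 83.6%.
Rounded: 83.60%.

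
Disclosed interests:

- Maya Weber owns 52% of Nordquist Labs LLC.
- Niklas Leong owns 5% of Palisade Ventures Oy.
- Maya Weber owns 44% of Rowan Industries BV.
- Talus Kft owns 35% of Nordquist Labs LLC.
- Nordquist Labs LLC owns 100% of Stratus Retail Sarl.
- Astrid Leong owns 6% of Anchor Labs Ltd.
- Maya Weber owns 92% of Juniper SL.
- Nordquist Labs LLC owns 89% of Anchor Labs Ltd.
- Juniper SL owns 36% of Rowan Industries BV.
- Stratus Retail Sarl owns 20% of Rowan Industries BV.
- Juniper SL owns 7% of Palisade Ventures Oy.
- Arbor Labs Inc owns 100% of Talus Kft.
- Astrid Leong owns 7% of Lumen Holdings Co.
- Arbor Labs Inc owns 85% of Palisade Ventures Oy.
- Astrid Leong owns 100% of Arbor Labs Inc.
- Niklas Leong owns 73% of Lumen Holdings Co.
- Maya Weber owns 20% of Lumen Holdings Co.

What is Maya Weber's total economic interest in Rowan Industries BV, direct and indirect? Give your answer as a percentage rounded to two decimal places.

87.52%

Maya reaches Rowan along 3 paths.
Via Nordquist → Stratus: 52% × 100% × 20% = 10.4%.
Via Juniper: 92% × 36% = 33.12%.
Direct stake: 44% = 44%.
Total: 10.4% + 33.12% + 44% = 87.52%.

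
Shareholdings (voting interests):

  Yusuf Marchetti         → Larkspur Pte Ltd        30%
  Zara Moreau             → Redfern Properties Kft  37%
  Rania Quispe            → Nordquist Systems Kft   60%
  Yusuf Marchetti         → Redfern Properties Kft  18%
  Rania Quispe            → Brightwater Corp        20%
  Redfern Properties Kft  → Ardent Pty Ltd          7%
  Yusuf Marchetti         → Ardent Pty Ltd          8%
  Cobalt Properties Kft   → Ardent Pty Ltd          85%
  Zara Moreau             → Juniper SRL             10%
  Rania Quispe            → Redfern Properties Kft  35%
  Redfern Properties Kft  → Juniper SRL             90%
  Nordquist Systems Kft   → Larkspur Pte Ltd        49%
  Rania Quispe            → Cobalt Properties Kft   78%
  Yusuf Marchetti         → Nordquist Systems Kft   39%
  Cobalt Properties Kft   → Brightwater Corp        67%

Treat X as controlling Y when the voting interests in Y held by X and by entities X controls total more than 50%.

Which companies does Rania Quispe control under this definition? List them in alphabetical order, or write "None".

Rania holds 78% of Cobalt, so Rania controls Cobalt.
Cobalt and Rania together hold 67% + 20% = 87% of Brightwater, so Rania controls Brightwater.
Cobalt holds 85% of Ardent, so Rania controls Ardent.
Rania holds 60% of Nordquist, so Rania controls Nordquist.
No other company's threshold is met.

Ardent Pty Ltd, Brightwater Corp, Cobalt Properties Kft, Nordquist Systems Kft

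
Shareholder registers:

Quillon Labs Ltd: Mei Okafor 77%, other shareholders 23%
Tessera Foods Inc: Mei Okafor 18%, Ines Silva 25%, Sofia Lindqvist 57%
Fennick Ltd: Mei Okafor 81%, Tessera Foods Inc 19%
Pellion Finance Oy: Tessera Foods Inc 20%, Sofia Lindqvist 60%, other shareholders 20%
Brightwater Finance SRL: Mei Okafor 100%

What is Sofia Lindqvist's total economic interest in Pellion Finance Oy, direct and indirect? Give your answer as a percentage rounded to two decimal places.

Sofia reaches Pellion along 2 paths.
Via Tessera: 57% × 20% = 11.4%.
Direct stake: 60% = 60%.
Total: 11.4% + 60% = 71.4%.
Rounded: 71.40%.

71.40%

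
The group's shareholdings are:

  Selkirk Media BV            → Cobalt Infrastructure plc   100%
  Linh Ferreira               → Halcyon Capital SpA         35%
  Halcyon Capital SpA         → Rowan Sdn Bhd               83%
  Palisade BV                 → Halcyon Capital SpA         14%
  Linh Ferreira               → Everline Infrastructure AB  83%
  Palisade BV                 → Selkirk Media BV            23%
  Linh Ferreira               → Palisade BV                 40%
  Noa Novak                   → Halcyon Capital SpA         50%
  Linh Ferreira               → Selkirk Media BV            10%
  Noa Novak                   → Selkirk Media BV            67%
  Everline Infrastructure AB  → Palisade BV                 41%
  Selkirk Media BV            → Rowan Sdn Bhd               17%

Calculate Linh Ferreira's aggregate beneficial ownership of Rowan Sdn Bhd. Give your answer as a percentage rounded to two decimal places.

42.25%

Linh reaches Rowan along 6 paths.
Via Selkirk: 10% × 17% = 1.7%.
Via Palisade → Selkirk: 40% × 23% × 17% = 1.564%.
Via Everline → Palisade → Selkirk: 83% × 41% × 23% × 17% = 1.330573%.
Via Halcyon: 35% × 83% = 29.05%.
Via Palisade → Halcyon: 40% × 14% × 83% = 4.648%.
Via Everline → Palisade → Halcyon: 83% × 41% × 14% × 83% = 3.954286%.
Total: 1.7% + 1.564% + 1.330573% + 29.05% + 4.648% + 3.954286% = 42.246859%.
Rounded: 42.25%.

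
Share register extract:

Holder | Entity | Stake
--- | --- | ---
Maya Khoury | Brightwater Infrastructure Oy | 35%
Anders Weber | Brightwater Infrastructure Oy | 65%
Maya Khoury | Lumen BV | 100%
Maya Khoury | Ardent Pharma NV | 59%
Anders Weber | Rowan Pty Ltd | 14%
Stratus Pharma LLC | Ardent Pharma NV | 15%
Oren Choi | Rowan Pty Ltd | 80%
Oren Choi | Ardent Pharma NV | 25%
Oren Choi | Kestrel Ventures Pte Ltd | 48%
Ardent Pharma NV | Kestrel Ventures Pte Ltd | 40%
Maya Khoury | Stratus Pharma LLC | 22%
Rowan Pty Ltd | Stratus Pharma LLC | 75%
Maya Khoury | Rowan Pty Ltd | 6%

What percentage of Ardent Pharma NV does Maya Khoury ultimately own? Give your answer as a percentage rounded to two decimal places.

62.98%

Maya reaches Ardent along 3 paths.
Direct stake: 59% = 59%.
Via Rowan → Stratus: 6% × 75% × 15% = 0.675%.
Via Stratus: 22% × 15% = 3.3%.
Total: 59% + 0.675% + 3.3% = 62.975%.
Rounded: 62.98%.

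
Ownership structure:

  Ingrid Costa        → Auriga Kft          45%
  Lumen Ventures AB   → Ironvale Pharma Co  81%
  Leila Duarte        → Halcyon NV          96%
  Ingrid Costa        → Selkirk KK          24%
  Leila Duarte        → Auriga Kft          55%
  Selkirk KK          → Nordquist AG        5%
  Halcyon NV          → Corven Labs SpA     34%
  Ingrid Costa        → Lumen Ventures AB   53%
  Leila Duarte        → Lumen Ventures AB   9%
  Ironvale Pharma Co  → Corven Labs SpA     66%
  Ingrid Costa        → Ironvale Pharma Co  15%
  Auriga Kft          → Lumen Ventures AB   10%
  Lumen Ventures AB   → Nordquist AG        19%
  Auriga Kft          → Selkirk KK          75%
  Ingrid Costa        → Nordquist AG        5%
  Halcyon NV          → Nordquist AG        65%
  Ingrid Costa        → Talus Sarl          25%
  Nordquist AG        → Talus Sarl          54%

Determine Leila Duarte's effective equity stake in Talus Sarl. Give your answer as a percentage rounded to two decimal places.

36.30%

Leila reaches Talus along 4 paths.
Via Lumen → Nordquist: 9% × 19% × 54% = 0.9234%.
Via Auriga → Lumen → Nordquist: 55% × 10% × 19% × 54% = 0.5643%.
Via Halcyon → Nordquist: 96% × 65% × 54% = 33.696%.
Via Auriga → Selkirk → Nordquist: 55% × 75% × 5% × 54% = 1.11375%.
Total: 0.9234% + 0.5643% + 33.696% + 1.11375% = 36.29745%.
Rounded: 36.30%.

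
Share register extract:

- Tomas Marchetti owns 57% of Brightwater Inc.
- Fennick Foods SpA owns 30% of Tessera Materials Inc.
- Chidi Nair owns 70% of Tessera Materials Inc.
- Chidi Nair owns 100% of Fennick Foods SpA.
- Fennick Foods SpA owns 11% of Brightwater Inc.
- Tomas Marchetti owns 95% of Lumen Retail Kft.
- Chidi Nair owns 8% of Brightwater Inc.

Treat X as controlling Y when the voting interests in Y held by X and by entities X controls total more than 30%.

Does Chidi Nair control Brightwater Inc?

Chidi holds 100% of Fennick, so Chidi controls Fennick.
Fennick and Chidi together hold 30% + 70% = 100% of Tessera, so Chidi controls Tessera.
In Brightwater, Chidi's side holds only 11% + 8% = 19%, not > 30%.
So Chidi does not control Brightwater.

No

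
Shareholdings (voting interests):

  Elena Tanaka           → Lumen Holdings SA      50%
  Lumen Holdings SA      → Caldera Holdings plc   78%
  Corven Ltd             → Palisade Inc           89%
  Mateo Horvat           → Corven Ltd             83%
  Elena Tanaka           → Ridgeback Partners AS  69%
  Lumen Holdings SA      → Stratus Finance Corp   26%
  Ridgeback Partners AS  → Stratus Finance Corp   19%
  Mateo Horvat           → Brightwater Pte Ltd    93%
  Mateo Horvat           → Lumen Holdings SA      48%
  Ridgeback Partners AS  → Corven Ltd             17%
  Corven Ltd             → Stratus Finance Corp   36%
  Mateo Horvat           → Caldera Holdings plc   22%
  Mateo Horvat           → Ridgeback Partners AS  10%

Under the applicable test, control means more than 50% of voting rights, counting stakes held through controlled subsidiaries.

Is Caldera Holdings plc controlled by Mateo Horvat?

Mateo holds 83% of Corven, so Mateo controls Corven.
Mateo holds 93% of Brightwater, so Mateo controls Brightwater.
Corven holds 89% of Palisade, so Mateo controls Palisade.
In Caldera, Mateo's side holds only 22%, not > 50%.
So Mateo does not control Caldera.

No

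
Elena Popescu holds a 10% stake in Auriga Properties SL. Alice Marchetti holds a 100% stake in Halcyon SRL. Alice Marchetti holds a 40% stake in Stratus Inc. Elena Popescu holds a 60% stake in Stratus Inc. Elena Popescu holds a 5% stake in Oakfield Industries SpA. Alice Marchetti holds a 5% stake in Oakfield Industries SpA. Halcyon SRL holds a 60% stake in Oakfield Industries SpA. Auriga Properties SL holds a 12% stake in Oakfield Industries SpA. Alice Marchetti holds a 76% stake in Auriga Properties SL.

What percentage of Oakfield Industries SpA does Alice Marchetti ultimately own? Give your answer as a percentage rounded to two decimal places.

74.12%

Alice reaches Oakfield along 3 paths.
Via Halcyon: 100% × 60% = 60%.
Via Auriga: 76% × 12% = 9.12%.
Direct stake: 5% = 5%.
Total: 60% + 9.12% + 5% = 74.12%.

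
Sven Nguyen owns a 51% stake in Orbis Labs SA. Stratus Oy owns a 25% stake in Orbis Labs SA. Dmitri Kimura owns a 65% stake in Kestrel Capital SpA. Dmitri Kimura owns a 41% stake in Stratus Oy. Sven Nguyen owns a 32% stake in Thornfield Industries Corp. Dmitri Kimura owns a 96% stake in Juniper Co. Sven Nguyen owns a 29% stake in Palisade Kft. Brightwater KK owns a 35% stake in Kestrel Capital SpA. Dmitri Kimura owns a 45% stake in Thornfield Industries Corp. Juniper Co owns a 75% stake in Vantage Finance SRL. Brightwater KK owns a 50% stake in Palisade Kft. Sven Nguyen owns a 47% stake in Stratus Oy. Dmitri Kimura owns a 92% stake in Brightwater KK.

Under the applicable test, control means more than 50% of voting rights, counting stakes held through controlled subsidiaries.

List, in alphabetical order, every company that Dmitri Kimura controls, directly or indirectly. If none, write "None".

Brightwater KK, Juniper Co, Kestrel Capital SpA, Vantage Finance SRL

Dmitri holds 92% of Brightwater, so Dmitri controls Brightwater.
Dmitri holds 96% of Juniper, so Dmitri controls Juniper.
Dmitri and Brightwater together hold 65% + 35% = 100% of Kestrel, so Dmitri controls Kestrel.
Juniper holds 75% of Vantage, so Dmitri controls Vantage.
No other company's threshold is met.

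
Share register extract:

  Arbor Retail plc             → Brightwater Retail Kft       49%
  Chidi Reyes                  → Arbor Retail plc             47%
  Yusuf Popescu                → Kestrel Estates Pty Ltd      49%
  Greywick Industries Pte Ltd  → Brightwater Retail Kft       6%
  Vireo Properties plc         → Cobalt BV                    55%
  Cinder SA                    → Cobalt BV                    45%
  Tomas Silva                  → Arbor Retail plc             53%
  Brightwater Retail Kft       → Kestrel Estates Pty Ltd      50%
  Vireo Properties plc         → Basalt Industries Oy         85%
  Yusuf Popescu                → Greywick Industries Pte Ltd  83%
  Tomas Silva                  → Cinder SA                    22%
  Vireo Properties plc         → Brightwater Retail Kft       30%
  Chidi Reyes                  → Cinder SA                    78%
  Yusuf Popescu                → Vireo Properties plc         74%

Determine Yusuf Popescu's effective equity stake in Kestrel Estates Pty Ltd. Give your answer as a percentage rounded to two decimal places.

62.59%

Yusuf reaches Kestrel along 3 paths.
Via Vireo → Brightwater: 74% × 30% × 50% = 11.1%.
Via Greywick → Brightwater: 83% × 6% × 50% = 2.49%.
Direct stake: 49% = 49%.
Total: 11.1% + 2.49% + 49% = 62.59%.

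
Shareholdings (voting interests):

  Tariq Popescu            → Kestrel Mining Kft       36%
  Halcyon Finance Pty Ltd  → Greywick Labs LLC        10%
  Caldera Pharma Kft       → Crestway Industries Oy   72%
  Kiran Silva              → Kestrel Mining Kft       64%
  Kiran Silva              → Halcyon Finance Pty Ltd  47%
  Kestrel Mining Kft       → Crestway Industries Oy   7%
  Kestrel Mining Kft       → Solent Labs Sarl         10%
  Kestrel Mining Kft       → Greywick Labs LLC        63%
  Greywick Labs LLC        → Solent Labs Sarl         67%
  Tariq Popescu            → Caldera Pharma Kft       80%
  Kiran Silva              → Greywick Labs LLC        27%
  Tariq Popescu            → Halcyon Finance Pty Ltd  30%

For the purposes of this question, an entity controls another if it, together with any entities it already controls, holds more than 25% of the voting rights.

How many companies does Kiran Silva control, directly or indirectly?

Kiran holds 47% of Halcyon, so Kiran controls Halcyon.
Kiran holds 64% of Kestrel, so Kiran controls Kestrel.
Halcyon and Kiran and Kestrel together hold 10% + 27% + 63% = 100% of Greywick, so Kiran controls Greywick.
Greywick and Kestrel together hold 67% + 10% = 77% of Solent, so Kiran controls Solent.
No other company's threshold is met.
Kiran controls 4 companies.

4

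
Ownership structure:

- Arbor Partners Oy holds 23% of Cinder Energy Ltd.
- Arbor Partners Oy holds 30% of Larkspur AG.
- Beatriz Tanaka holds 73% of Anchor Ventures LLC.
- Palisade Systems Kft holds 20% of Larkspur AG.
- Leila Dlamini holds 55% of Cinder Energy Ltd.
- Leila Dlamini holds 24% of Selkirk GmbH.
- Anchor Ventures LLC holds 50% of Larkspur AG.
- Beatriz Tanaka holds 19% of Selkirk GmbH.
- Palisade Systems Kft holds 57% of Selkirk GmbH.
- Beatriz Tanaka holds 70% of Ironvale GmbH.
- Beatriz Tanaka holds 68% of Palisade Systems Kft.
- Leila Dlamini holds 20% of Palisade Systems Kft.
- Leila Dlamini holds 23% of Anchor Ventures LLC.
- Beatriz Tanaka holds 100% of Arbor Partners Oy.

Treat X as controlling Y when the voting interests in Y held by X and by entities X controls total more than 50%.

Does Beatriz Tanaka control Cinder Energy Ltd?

Beatriz holds 68% of Palisade, so Beatriz controls Palisade.
Beatriz holds 100% of Arbor, so Beatriz controls Arbor.
Beatriz holds 73% of Anchor, so Beatriz controls Anchor.
Palisade and Beatriz together hold 57% + 19% = 76% of Selkirk, so Beatriz controls Selkirk.
Anchor and Arbor and Palisade together hold 50% + 30% + 20% = 100% of Larkspur, so Beatriz controls Larkspur.
Beatriz holds 70% of Ironvale, so Beatriz controls Ironvale.
In Cinder, Beatriz's side holds only 23%, not > 50%.
So Beatriz does not control Cinder.

No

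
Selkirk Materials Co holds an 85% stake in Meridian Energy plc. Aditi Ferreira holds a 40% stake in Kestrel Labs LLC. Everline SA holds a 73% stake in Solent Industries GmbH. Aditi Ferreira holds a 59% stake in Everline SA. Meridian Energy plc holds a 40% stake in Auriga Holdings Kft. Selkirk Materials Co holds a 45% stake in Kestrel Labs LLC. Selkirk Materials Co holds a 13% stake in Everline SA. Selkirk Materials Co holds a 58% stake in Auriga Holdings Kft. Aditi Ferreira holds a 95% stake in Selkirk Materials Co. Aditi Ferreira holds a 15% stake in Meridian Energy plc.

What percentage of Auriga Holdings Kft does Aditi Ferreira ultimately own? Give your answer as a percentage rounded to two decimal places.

Aditi reaches Auriga along 3 paths.
Via Selkirk: 95% × 58% = 55.1%.
Via Selkirk → Meridian: 95% × 85% × 40% = 32.3%.
Via Meridian: 15% × 40% = 6%.
Total: 55.1% + 32.3% + 6% = 93.4%.
Rounded: 93.40%.

93.40%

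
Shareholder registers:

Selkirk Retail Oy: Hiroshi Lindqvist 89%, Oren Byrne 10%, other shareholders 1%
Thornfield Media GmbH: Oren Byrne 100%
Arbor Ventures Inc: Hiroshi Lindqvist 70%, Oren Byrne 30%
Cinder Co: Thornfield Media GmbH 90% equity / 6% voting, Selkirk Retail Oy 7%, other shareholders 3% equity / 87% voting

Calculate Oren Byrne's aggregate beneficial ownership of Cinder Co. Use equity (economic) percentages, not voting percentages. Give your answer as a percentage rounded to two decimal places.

90.70%

Oren reaches Cinder along 2 paths.
Via Thornfield: 100% × 90% = 90%.
Via Selkirk: 10% × 7% = 0.7%.
Total: 90% + 0.7% = 90.7%.
Rounded: 90.70%.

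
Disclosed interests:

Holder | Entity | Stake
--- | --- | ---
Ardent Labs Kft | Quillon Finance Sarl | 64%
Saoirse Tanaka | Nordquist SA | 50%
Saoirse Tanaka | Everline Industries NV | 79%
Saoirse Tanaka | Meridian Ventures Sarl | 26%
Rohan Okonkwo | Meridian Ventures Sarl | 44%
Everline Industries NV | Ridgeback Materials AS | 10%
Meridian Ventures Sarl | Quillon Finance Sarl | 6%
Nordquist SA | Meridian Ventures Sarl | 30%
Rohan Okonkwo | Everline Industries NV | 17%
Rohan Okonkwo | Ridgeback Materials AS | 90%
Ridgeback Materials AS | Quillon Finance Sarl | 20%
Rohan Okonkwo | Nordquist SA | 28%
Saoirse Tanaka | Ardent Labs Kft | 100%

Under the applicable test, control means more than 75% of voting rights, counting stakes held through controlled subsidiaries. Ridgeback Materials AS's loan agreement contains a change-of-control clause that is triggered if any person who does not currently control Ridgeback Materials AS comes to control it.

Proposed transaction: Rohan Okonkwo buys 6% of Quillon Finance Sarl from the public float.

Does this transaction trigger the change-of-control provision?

No

The purchase changes only Rohan's holdings, so Rohan is the only person who could newly come to control Ridgeback.
Rohan holds 90% of Ridgeback, so Rohan controls Ridgeback.
So Rohan already controls Ridgeback before the transaction.
After the purchase, Rohan holds 6% of Quillon directly.
Rohan controlled Ridgeback already, so this is not a new person acquiring control; every other person's position is unchanged or reduced.
No new person acquires control, so the clause is not triggered.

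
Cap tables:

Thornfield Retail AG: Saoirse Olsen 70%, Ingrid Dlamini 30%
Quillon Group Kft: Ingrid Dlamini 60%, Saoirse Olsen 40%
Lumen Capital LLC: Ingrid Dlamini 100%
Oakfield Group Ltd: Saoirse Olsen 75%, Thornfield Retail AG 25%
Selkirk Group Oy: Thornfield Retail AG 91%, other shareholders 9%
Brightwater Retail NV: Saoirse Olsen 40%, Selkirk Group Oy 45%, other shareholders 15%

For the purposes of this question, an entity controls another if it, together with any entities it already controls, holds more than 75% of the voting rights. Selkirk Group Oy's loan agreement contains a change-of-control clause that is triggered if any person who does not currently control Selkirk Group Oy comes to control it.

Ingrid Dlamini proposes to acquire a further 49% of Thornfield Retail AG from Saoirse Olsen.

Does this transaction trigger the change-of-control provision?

The purchase adds only to Ingrid's holdings (Saoirse's stake shrinks), so Ingrid is the only person who could newly come to control Selkirk.
Ingrid holds 100% of Lumen, so Ingrid controls Lumen.
Neither Ingrid nor any entity Ingrid controls holds any voting interest in Selkirk.
So before the transaction, Ingrid does not control Selkirk.
After the purchase, Ingrid's direct stake in Thornfield rises to 30% + 49% = 79%, and Saoirse's stake falls to 21%.
Ingrid holds 79% of Thornfield, so Ingrid controls Thornfield.
Thornfield holds 91% of Selkirk, so Ingrid controls Selkirk.
Ingrid did not control Selkirk before and does after, so the clause is triggered.

Yes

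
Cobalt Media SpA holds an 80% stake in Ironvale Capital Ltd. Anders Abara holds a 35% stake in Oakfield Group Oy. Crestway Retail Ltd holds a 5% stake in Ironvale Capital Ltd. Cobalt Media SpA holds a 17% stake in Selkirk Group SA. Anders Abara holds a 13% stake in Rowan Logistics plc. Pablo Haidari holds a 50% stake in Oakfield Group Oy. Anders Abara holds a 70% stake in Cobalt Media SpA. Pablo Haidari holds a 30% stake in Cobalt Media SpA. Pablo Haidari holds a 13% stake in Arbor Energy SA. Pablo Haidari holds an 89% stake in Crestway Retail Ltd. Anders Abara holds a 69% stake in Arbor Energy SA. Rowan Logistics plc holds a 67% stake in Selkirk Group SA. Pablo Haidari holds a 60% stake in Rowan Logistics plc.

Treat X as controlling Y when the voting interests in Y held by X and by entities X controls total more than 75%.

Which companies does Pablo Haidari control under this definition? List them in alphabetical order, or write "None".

Crestway Retail Ltd

Pablo holds 89% of Crestway, so Pablo controls Crestway.
No other company's threshold is met.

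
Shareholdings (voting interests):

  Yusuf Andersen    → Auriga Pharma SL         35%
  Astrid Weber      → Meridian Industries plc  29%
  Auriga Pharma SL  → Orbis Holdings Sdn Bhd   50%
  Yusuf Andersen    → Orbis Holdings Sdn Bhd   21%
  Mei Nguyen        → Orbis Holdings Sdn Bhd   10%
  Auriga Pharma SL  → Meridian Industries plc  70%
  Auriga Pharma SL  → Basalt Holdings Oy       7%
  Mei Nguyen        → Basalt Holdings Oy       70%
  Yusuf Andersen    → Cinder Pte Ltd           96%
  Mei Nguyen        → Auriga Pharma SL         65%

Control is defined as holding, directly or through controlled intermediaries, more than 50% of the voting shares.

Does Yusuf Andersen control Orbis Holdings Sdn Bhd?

Yusuf holds 96% of Cinder, so Yusuf controls Cinder.
In Orbis, Yusuf's side holds only 21%, not > 50%.
So Yusuf does not control Orbis.

No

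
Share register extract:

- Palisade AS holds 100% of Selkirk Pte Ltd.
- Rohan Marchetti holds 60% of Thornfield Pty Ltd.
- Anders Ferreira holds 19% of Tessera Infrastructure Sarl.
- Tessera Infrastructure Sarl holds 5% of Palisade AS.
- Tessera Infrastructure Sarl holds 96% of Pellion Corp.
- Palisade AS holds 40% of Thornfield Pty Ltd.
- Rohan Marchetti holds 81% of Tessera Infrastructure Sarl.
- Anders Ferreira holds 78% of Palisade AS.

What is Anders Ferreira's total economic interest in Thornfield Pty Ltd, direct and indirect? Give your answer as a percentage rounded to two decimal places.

31.58%

Anders reaches Thornfield along 2 paths.
Via Palisade: 78% × 40% = 31.2%.
Via Tessera → Palisade: 19% × 5% × 40% = 0.38%.
Total: 31.2% + 0.38% = 31.58%.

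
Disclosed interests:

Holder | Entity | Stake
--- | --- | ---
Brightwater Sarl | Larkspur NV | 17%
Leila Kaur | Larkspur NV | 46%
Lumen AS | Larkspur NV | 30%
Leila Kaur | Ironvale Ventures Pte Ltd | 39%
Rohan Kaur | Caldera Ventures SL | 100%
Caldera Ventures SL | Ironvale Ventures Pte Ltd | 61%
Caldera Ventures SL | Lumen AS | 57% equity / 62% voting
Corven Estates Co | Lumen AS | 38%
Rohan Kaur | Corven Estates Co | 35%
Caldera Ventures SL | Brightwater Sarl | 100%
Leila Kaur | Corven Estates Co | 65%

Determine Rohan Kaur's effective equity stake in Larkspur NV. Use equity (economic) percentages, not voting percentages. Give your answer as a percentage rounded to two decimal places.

Rohan reaches Larkspur along 3 paths.
Via Caldera → Brightwater: 100% × 100% × 17% = 17%.
Via Caldera → Lumen: 100% × 57% × 30% = 17.1%.
Via Corven → Lumen: 35% × 38% × 30% = 3.99%.
Total: 17% + 17.1% + 3.99% = 38.09%.

38.09%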